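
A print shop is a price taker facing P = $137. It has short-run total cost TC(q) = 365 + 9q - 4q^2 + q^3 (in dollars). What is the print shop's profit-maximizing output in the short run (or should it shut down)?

From TC, MC = TC'(q) = 9 - 8q + 3q^2 and AVC = VC/q = 9 - 4q + q^2.
The AVC parabola has its vertex at q = 4/2 = 2, where AVC = 9 - 4·2 + 2^2 = $5.
Since P = $137 ≥ min AVC = $5, price covers variable cost and the firm should produce.
P = MC gives -128 - 8q + 3q^2 = 0, with roots -16/3 and 8. Take the larger (rising MC): q* = 8.
Check: AVC at q = 8 is $41 ≤ P, so revenue covers variable cost.
Profit = P·q − TC = 137·8 − 693 = $403.

Produce at q = 8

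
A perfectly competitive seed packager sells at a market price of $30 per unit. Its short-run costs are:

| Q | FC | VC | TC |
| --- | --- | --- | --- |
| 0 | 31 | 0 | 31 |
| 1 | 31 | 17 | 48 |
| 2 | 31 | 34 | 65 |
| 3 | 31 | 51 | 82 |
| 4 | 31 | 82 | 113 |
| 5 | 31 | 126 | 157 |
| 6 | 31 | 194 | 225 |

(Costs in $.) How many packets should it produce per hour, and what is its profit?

Compute π = P·Q − TC at each output: Q=0: -31; Q=1: -18; Q=2: -5; Q=3: 8; Q=4: 7; Q=5: -7; Q=6: -45.
Profit is maximized at Q = 3. AVC there is 51/3 = $17 ≤ P, so producing beats shutting down (which would give -$31).

Q = 3; profit = $8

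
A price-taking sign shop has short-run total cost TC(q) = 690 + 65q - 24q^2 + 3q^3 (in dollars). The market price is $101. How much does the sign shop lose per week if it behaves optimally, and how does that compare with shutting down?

Profit = -$258 at q = 6

AVC = 65 - 24q + 3q^2 has its minimum $17 at q = 4; price $101 clears that bar, so the firm operates.
With MC = 65 - 48q + 9q^2, P = MC on the upward-sloping part at q* = 6.
TR = 101·6 = 606. TC = 690 + 174 = 864. Profit = 606 − 864 = -$258.
Shutting down would mean losing the fixed cost of $690, so operating at a loss of $258 is better by $432.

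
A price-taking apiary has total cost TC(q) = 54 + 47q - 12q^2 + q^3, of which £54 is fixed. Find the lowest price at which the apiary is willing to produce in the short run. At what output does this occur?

£11 per unit, at q = 6

The firm shuts down when price falls below the minimum of average variable cost. AVC = VC/q = 47 - 12q + q^2.
dAVC/dq = -12 + 2q = 0 gives q = 6. min AVC = 47 - 12·6 + 6^2 = 11.
So the shutdown price is £11.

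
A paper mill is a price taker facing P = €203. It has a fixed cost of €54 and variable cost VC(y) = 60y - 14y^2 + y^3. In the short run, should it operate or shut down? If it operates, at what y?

Produce at y = 13

Strip out fixed cost: VC = 60y - 14y^2 + y^3. Then AVC = 60 - 14y + y^2 and MC = 60 - 28y + 3y^2.
AVC hits its minimum where MC = AVC, at y = 7, giving min AVC = 60 - 14·7 + 7^2 = €11.
Because €203 ≥ €11, revenue can cover variable cost; the firm operates.
Set P = MC: 203 = 60 - 28y + 3y^2 → -143 - 28y + 3y^2 = 0. The roots are y = -11/3 and y = 13; the profit-maximizing output is on the rising part of MC, so y* = 13.
Check: AVC at y = 13 is €47 ≤ P, so revenue covers variable cost.
Profit = P·y − TC = 203·13 − 665 = €1974.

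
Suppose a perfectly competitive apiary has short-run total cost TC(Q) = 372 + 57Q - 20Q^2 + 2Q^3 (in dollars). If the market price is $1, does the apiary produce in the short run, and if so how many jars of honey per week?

From TC, MC = TC'(Q) = 57 - 40Q + 6Q^2 and AVC = VC/Q = 57 - 20Q + 2Q^2.
AVC hits its minimum where MC = AVC, at Q = 5, giving min AVC = 57 - 20·5 + 2·5^2 = $7.
P = $1 lies below min AVC = $7; no output level covers variable cost.
Best response: produce nothing and absorb the $372 fixed cost.

Shut down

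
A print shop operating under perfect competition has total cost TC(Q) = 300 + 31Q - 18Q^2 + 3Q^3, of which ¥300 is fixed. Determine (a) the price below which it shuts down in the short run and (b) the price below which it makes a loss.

Shutdown price = ¥4; break-even price = ¥76

Shutdown price = min AVC. AVC = 31 - 18Q + 3Q^2, with vertex at Q = 3 and minimum ¥4.
ATC = 300/Q + 31 - 18Q + 3Q^2. Setting dATC/dQ = −300/Q^2 − 18 + 6Q = 0 gives Q = 5 (since 6·5^3 − 18·5^2 = 300).
min ATC = 300/5 + 31 − 18·5 + 3·5^2 = ¥76. That is the break-even price.
For ¥4 ≤ P < ¥76 the firm produces at a loss; below ¥4 it shuts down.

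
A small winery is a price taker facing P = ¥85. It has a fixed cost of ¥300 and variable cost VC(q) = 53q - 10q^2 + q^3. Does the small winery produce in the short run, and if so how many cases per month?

From TC, MC = TC'(q) = 53 - 20q + 3q^2 and AVC = VC/q = 53 - 10q + q^2.
The AVC parabola has its vertex at q = 10/2 = 5, where AVC = 53 - 10·5 + 5^2 = ¥28.
P = ¥85 exceeds min AVC = ¥28, so the firm stays open.
Set P = MC: 85 = 53 - 20q + 3q^2 → -32 - 20q + 3q^2 = 0. The roots are q = -4/3 and q = 8; the profit-maximizing output is on the rising part of MC, so q* = 8.
Check: AVC at q = 8 is ¥37 ≤ P, so revenue covers variable cost.
Profit = P·q − TC = 85·8 − 596 = ¥84.

Produce at q = 8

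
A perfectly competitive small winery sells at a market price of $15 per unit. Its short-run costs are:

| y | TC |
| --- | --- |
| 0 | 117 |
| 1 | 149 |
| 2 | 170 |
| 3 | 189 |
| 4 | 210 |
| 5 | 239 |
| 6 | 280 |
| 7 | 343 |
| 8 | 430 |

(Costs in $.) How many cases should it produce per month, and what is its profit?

y = 0 (shut down); profit = -$117

Tabulate TR − TC: y=0: -117; y=1: -134; y=2: -140; y=3: -144; y=4: -150; y=5: -164; y=6: -190; y=7: -238; y=8: -310.
Profit is highest at y = 0. Equivalently, the lowest AVC in the table is 93/4 ≈ $23.25 at y = 4, and P = $15 falls below it — price never covers variable cost, so the firm shuts down and loses only its fixed cost.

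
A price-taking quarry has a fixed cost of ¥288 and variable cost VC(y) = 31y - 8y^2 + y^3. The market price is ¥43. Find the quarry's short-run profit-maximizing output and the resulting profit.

AVC = 31 - 8y + y^2 has its minimum ¥15 at y = 4; price ¥43 clears that bar, so the firm operates.
MC = 31 - 16y + 3y^2. Setting P = MC and taking the root on the rising branch gives y* = 6.
TR = 43·6 = 258. TC = 288 + 114 = 402. Profit = 258 − 402 = -¥144.
By producing, the firm covers all variable cost plus ¥144 of fixed cost; shutting down would lose the full ¥288.

Profit = -¥144 at y = 6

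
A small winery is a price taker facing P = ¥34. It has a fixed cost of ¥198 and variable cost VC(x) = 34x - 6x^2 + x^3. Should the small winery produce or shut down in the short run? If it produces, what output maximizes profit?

Variable cost is VC = 34x - 6x^2 + x^3, so AVC = VC/x = 34 - 6x + x^2 and MC = dTC/dx = 34 - 12x + 3x^2.
AVC is minimized where dAVC/dx = -6 + 2x = 0, at x = 3; min AVC = 34 - 6·3 + 3^2 = ¥25.
Since P = ¥34 ≥ min AVC = ¥25, price covers variable cost and the firm should produce.
P = MC gives -12x + 3x^2 = 0, with roots 0 and 4. Take the larger (rising MC): x* = 4.
Check: AVC at x = 4 is ¥26 ≤ P, so revenue covers variable cost.
Profit = P·x − TC = 34·4 − 302 = -¥166, a loss, but smaller than the ¥198 fixed cost the firm would lose by shutting down.

Produce at x = 4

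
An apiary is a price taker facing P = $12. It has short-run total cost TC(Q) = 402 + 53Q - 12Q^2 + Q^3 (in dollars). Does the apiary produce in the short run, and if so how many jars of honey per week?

From TC, MC = TC'(Q) = 53 - 24Q + 3Q^2 and AVC = VC/Q = 53 - 12Q + Q^2.
AVC is minimized where dAVC/dQ = -12 + 2Q = 0, at Q = 6; min AVC = 53 - 12·6 + 6^2 = $17.
With P < min AVC ($12 < $17), every unit sold adds to the loss.
Best response: produce nothing and absorb the $402 fixed cost.

Shut down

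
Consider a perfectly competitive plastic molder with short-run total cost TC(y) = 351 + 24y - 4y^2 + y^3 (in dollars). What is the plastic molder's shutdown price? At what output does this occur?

The shutdown price is the minimum of AVC. VC = 24y - 4y^2 + y^3, so AVC = 24 - 4y + y^2.
At the minimum of AVC, MC = AVC. MC = 24 - 8y + 3y^2; setting MC = AVC gives 2y^2 - 4y = 0, so y = 2. min AVC = 20.
The firm shuts down for any P below $20.

$20 per unit, at y = 2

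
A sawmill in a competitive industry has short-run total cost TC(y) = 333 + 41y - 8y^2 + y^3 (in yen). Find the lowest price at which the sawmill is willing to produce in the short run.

¥25 per unit

The shutdown price is the minimum of AVC. VC = 41y - 8y^2 + y^3, so AVC = 41 - 8y + y^2.
dAVC/dy = -8 + 2y = 0 gives y = 4. min AVC = 41 - 8·4 + 4^2 = 25.
For P < ¥25 the firm produces nothing.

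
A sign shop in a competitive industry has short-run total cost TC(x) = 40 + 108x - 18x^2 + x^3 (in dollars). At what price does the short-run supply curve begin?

$27 per unit

The shutdown price is the minimum of AVC. VC = 108x - 18x^2 + x^3, so AVC = 108 - 18x + x^2.
At the minimum of AVC, MC = AVC. MC = 108 - 36x + 3x^2; setting MC = AVC gives 2x^2 - 18x = 0, so x = 9. min AVC = 27.
So the shutdown price is $27.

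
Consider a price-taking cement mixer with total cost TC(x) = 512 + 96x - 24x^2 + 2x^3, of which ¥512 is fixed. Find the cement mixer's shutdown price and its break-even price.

AVC = 96 - 24x + 2x^2; minimized at x = 6, giving min AVC = ¥24. That is the shutdown price.
ATC = 512/x + 96 - 24x + 2x^2. Setting dATC/dx = −512/x^2 − 24 + 4x = 0 gives x = 8 (since 4·8^3 − 24·8^2 = 512).
min ATC = 512/8 + 96 − 24·8 + 2·8^2 = ¥96. That is the break-even price.
Between these two prices the firm operates at a loss; above ¥96 it earns a profit.

Shutdown price = ¥24; break-even price = ¥96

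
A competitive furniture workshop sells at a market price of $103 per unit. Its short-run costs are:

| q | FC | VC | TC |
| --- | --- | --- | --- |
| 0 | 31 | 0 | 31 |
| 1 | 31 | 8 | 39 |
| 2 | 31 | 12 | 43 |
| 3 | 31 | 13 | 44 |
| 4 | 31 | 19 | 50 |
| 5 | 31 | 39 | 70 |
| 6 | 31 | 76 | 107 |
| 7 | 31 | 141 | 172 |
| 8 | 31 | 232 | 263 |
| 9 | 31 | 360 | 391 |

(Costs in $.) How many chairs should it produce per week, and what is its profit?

q = 8; profit = $561

Tabulate TR − TC: q=0: -31; q=1: 64; q=2: 163; q=3: 265; q=4: 362; q=5: 445; q=6: 511; q=7: 549; q=8: 561; q=9: 536.
Profit is maximized at q = 8. AVC there is 232/8 = $29 ≤ P, so producing beats shutting down (which would give -$31).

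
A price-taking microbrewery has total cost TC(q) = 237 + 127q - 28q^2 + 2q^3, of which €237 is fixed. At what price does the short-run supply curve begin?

€29 per unit

The firm shuts down when price falls below the minimum of average variable cost. AVC = VC/q = 127 - 28q + 2q^2.
dAVC/dq = -28 + 4q = 0 gives q = 7. min AVC = 127 - 28·7 + 2·7^2 = 29.
For P < €29 the firm produces nothing.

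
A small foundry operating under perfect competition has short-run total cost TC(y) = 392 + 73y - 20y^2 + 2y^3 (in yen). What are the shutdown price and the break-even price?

Shutdown price = ¥23; break-even price = ¥87

Shutdown price = min AVC. AVC = 73 - 20y + 2y^2, with vertex at y = 5 and minimum ¥23.
ATC = 392/y + 73 - 20y + 2y^2. Setting dATC/dy = −392/y^2 − 20 + 4y = 0 gives y = 7 (since 4·7^3 − 20·7^2 = 392).
min ATC = 392/7 + 73 − 20·7 + 2·7^2 = ¥87. That is the break-even price.
For ¥23 ≤ P < ¥87 the firm produces at a loss; below ¥23 it shuts down.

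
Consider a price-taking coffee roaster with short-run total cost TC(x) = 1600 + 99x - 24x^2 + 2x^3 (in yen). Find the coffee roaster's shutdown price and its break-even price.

Shutdown price = min AVC. AVC = 99 - 24x + 2x^2, with vertex at x = 6 and minimum ¥27.
ATC = 1600/x + 99 - 24x + 2x^2. Setting dATC/dx = −1600/x^2 − 24 + 4x = 0 gives x = 10 (since 4·10^3 − 24·10^2 = 1600).
min ATC = 1600/10 + 99 − 24·10 + 2·10^2 = ¥219. That is the break-even price.
For ¥27 ≤ P < ¥219 the firm produces at a loss; below ¥27 it shuts down.

Shutdown price = ¥27; break-even price = ¥219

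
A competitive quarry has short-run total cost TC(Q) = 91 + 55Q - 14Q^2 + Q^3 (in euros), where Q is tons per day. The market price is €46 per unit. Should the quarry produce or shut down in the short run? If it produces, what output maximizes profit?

Produce at Q = 9

Strip out fixed cost: VC = 55Q - 14Q^2 + Q^3. Then AVC = 55 - 14Q + Q^2 and MC = 55 - 28Q + 3Q^2.
The AVC parabola has its vertex at Q = 14/2 = 7, where AVC = 55 - 14·7 + 7^2 = €6.
Because €46 ≥ €6, revenue can cover variable cost; the firm operates.
Set P = MC: 46 = 55 - 28Q + 3Q^2 → 9 - 28Q + 3Q^2 = 0. The roots are Q = 1/3 and Q = 9; the profit-maximizing output is on the rising part of MC, so Q* = 9.
Check: AVC at Q = 9 is €10 ≤ P, so revenue covers variable cost.
Profit = P·Q − TC = 46·9 − 181 = €233.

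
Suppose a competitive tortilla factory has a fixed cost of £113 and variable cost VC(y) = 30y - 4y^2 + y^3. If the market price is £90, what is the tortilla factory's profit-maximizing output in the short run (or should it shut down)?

From TC, MC = TC'(y) = 30 - 8y + 3y^2 and AVC = VC/y = 30 - 4y + y^2.
AVC hits its minimum where MC = AVC, at y = 2, giving min AVC = 30 - 4·2 + 2^2 = £26.
P = £90 exceeds min AVC = £26, so the firm stays open.
P = MC gives -60 - 8y + 3y^2 = 0, with roots -10/3 and 6. Take the larger (rising MC): y* = 6.
Check: AVC at y = 6 is £42 ≤ P, so revenue covers variable cost.
Profit = P·y − TC = 90·6 − 365 = £175.

Produce at y = 6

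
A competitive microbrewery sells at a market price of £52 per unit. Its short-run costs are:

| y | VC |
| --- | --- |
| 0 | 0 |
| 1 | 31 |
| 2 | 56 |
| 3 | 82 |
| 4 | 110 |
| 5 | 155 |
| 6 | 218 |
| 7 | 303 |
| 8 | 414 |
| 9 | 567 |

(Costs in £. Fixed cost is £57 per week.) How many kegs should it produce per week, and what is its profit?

Compute π = P·y − TC at each output: y=0: -57; y=1: -36; y=2: -9; y=3: 17; y=4: 41; y=5: 48; y=6: 37; y=7: 4; y=8: -55; y=9: -156.
Profit is maximized at y = 5. AVC there is 155/5 = £31 ≤ P, so producing beats shutting down (which would give -£57).

y = 5; profit = £48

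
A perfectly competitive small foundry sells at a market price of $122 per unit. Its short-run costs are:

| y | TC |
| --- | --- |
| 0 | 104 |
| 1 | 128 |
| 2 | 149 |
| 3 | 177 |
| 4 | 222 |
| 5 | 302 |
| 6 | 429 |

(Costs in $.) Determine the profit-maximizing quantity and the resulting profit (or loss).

y = 5; profit = $308

Profit at each row (π = 122y − TC): y=0: -104; y=1: -6; y=2: 95; y=3: 189; y=4: 266; y=5: 308; y=6: 303.
Profit is maximized at y = 5. AVC there is 198/5 = $39.60 ≤ P, so producing beats shutting down (which would give -$104).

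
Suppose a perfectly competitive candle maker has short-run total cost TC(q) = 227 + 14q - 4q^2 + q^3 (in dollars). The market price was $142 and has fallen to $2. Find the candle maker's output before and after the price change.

Output falls from 8 to 0 (the firm shuts down)

MC = 14 - 8q + 3q^2; the shutdown threshold is min AVC = $10 (at q = 2).
At P = $142 ≥ min AVC, set P = MC on the rising branch: q = 8.
At P = $2 < min AVC = $10, price no longer covers variable cost at any output, so the firm shuts down: q = 0.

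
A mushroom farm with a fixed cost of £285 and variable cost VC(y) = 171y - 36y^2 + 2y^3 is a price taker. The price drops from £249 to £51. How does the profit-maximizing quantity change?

MC = 171 - 72y + 6y^2; the shutdown threshold is min AVC = £9 (at y = 9).
With P = £249 above the shutdown price, P = MC gives y = 13.
At P = £51 ≥ min AVC, set P = MC: y = 10. The firm stays open but cuts output.

Output falls from 13 to 10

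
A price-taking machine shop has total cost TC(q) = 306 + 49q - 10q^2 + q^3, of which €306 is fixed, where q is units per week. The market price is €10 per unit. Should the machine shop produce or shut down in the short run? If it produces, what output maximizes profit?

Shut down

Strip out fixed cost: VC = 49q - 10q^2 + q^3. Then AVC = 49 - 10q + q^2 and MC = 49 - 20q + 3q^2.
AVC is minimized where dAVC/dq = -10 + 2q = 0, at q = 5; min AVC = 49 - 10·5 + 5^2 = €24.
P = €10 lies below min AVC = €24; no output level covers variable cost.
The firm minimizes its loss by shutting down and losing only its fixed cost of €306.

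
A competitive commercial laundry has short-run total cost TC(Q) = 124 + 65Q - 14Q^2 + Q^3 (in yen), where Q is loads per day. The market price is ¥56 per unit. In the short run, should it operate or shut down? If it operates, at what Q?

Strip out fixed cost: VC = 65Q - 14Q^2 + Q^3. Then AVC = 65 - 14Q + Q^2 and MC = 65 - 28Q + 3Q^2.
AVC hits its minimum where MC = AVC, at Q = 7, giving min AVC = 65 - 14·7 + 7^2 = ¥16.
Since P = ¥56 ≥ min AVC = ¥16, price covers variable cost and the firm should produce.
Solving P = MC: 9 - 28Q + 3Q^2 = 0 ⇒ Q = 1/3 or 9. On the upward-sloping branch, Q* = 9.
Check: AVC at Q = 9 is ¥20 ≤ P, so revenue covers variable cost.
Profit = P·Q − TC = 56·9 − 304 = ¥200.

Produce at Q = 9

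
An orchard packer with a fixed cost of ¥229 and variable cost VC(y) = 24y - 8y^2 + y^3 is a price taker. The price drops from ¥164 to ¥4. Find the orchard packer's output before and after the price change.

MC = 24 - 16y + 3y^2; the shutdown threshold is min AVC = ¥8 (at y = 4).
At P = ¥164 ≥ min AVC, set P = MC on the rising branch: y = 10.
At P = ¥4 < min AVC = ¥8, price no longer covers variable cost at any output, so the firm shuts down: y = 0.

Output falls from 10 to 0 (the firm shuts down)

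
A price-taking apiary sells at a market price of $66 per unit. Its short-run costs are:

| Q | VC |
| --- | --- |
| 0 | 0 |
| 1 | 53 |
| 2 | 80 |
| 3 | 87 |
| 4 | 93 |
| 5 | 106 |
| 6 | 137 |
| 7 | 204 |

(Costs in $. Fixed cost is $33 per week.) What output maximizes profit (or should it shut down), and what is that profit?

Tabulate TR − TC: Q=0: -33; Q=1: -20; Q=2: 19; Q=3: 78; Q=4: 138; Q=5: 191; Q=6: 226; Q=7: 225.
Profit is maximized at Q = 6. AVC there is 137/6 = $22.83 ≤ P, so producing beats shutting down (which would give -$33).

Q = 6; profit = $226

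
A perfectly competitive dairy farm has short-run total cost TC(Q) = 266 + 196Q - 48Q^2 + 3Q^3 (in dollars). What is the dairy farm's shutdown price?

$4 per unit

The shutdown price is the minimum of AVC. VC = 196Q - 48Q^2 + 3Q^3, so AVC = 196 - 48Q + 3Q^2.
At the minimum of AVC, MC = AVC. MC = 196 - 96Q + 9Q^2; setting MC = AVC gives 6Q^2 - 48Q = 0, so Q = 8. min AVC = 4.
So the shutdown price is $4.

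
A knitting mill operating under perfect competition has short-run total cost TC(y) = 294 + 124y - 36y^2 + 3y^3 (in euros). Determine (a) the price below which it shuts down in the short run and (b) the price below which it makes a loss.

Shutdown price = min AVC. AVC = 124 - 36y + 3y^2, with vertex at y = 6 and minimum €16.
ATC = 294/y + 124 - 36y + 3y^2. Setting dATC/dy = −294/y^2 − 36 + 6y = 0 gives y = 7 (since 6·7^3 − 36·7^2 = 294).
min ATC = 294/7 + 124 − 36·7 + 3·7^2 = €61. That is the break-even price.
Between these two prices the firm operates at a loss; above €61 it earns a profit.

Shutdown price = €16; break-even price = €61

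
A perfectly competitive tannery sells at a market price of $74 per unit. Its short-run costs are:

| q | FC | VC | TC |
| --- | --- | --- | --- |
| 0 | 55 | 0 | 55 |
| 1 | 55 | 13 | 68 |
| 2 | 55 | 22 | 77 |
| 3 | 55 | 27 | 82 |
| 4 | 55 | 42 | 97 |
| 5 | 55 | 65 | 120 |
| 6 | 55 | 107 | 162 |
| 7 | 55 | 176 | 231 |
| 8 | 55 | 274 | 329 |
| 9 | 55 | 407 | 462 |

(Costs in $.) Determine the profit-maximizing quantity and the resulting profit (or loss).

q = 7; profit = $287

Profit at each row (π = 74q − TC): q=0: -55; q=1: 6; q=2: 71; q=3: 140; q=4: 199; q=5: 250; q=6: 282; q=7: 287; q=8: 263; q=9: 204.
Profit is maximized at q = 7. AVC there is 176/7 = $25.14 ≤ P, so producing beats shutting down (which would give -$55).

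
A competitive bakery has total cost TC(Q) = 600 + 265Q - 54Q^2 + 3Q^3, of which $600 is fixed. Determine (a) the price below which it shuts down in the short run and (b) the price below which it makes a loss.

Shutdown price = min AVC. AVC = 265 - 54Q + 3Q^2, with vertex at Q = 9 and minimum $22.
ATC = 600/Q + 265 - 54Q + 3Q^2. Setting dATC/dQ = −600/Q^2 − 54 + 6Q = 0 gives Q = 10 (since 6·10^3 − 54·10^2 = 600).
min ATC = 600/10 + 265 − 54·10 + 3·10^2 = $85. That is the break-even price.
For $22 ≤ P < $85 the firm produces at a loss; below $22 it shuts down.

Shutdown price = $22; break-even price = $85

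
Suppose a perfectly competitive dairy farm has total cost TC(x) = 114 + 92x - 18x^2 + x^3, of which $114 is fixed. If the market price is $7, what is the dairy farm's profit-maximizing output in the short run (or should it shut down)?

Shut down

Strip out fixed cost: VC = 92x - 18x^2 + x^3. Then AVC = 92 - 18x + x^2 and MC = 92 - 36x + 3x^2.
AVC is minimized where dAVC/dx = -18 + 2x = 0, at x = 9; min AVC = 92 - 18·9 + 9^2 = $11.
Since P = $7 < min AVC = $11, price fails to cover variable cost at any output.
Shutting down limits the loss to fixed cost, $114.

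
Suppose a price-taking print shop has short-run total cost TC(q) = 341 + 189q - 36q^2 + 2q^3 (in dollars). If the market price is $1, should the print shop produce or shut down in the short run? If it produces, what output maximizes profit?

Shut down

Strip out fixed cost: VC = 189q - 36q^2 + 2q^3. Then AVC = 189 - 36q + 2q^2 and MC = 189 - 72q + 6q^2.
AVC hits its minimum where MC = AVC, at q = 9, giving min AVC = 189 - 36·9 + 2·9^2 = $27.
Since P = $1 < min AVC = $27, price fails to cover variable cost at any output.
The firm minimizes its loss by shutting down and losing only its fixed cost of $341.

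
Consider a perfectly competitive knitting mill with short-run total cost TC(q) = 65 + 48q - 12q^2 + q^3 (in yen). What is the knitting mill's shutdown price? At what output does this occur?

Short-run supply begins at min AVC. From VC = 48q - 12q^2 + q^3, AVC = 48 - 12q + q^2.
dAVC/dq = -12 + 2q = 0 gives q = 6. min AVC = 48 - 12·6 + 6^2 = 12.
The firm shuts down for any P below ¥12.

¥12 per unit, at q = 6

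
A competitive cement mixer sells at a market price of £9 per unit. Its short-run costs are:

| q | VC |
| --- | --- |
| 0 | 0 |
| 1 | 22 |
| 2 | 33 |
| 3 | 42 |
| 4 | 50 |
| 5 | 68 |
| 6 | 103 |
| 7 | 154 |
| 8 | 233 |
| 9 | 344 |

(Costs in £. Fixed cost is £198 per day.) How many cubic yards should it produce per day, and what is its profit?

q = 0 (shut down); profit = -£198

Profit at each row (π = 9q − TC): q=0: -198; q=1: -211; q=2: -213; q=3: -213; q=4: -212; q=5: -221; q=6: -247; q=7: -289; q=8: -359; q=9: -461.
Profit is highest at q = 0. Equivalently, the lowest AVC in the table is 50/4 ≈ £12.50 at q = 4, and P = £9 falls below it — price never covers variable cost, so the firm shuts down and loses only its fixed cost.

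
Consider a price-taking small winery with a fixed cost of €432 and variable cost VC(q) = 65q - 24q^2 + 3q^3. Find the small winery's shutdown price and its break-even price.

AVC = 65 - 24q + 3q^2; minimized at q = 4, giving min AVC = €17. That is the shutdown price.
ATC = 432/q + 65 - 24q + 3q^2. Setting dATC/dq = −432/q^2 − 24 + 6q = 0 gives q = 6 (since 6·6^3 − 24·6^2 = 432).
min ATC = 432/6 + 65 − 24·6 + 3·6^2 = €101. That is the break-even price.
Between these two prices the firm operates at a loss; above €101 it earns a profit.

Shutdown price = €17; break-even price = €101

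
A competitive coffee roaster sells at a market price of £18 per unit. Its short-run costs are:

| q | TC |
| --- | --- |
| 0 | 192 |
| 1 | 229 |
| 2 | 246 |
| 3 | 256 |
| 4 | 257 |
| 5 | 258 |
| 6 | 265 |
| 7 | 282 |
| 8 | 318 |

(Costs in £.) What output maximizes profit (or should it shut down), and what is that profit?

q = 7; profit = -£156

Compute π = P·q − TC at each output: q=0: -192; q=1: -211; q=2: -210; q=3: -202; q=4: -185; q=5: -168; q=6: -157; q=7: -156; q=8: -174.
Profit is maximized at q = 7. AVC there is 90/7 = £12.86 ≤ P, so producing beats shutting down (which would give -£192).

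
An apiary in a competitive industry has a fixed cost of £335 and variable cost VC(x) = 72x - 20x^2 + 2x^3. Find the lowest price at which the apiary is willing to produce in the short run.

£22 per unit

The firm shuts down when price falls below the minimum of average variable cost. AVC = VC/x = 72 - 20x + 2x^2.
At the minimum of AVC, MC = AVC. MC = 72 - 40x + 6x^2; setting MC = AVC gives 4x^2 - 20x = 0, so x = 5. min AVC = 22.
For P < £22 the firm produces nothing.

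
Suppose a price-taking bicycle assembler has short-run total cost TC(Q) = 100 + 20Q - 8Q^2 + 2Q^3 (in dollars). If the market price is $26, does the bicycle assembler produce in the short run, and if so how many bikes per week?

Strip out fixed cost: VC = 20Q - 8Q^2 + 2Q^3. Then AVC = 20 - 8Q + 2Q^2 and MC = 20 - 16Q + 6Q^2.
AVC hits its minimum where MC = AVC, at Q = 2, giving min AVC = 20 - 8·2 + 2·2^2 = $12.
P = $26 exceeds min AVC = $12, so the firm stays open.
Set P = MC: 26 = 20 - 16Q + 6Q^2 → -6 - 16Q + 6Q^2 = 0. The roots are Q = -1/3 and Q = 3; the profit-maximizing output is on the rising part of MC, so Q* = 3.
Check: AVC at Q = 3 is $14 ≤ P, so revenue covers variable cost.
Profit = P·Q − TC = 26·3 − 142 = -$64, a loss, but smaller than the $100 fixed cost the firm would lose by shutting down.

Produce at Q = 3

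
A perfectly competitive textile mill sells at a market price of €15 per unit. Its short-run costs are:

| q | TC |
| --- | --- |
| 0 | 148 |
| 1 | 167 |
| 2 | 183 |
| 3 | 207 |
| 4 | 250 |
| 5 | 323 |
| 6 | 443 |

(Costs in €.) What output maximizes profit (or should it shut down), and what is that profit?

q = 0 (shut down); profit = -€148

Tabulate TR − TC: q=0: -148; q=1: -152; q=2: -153; q=3: -162; q=4: -190; q=5: -248; q=6: -353.
Profit is highest at q = 0. Equivalently, the lowest AVC in the table is 35/2 ≈ €17.50 at q = 2, and P = €15 falls below it — price never covers variable cost, so the firm shuts down and loses only its fixed cost.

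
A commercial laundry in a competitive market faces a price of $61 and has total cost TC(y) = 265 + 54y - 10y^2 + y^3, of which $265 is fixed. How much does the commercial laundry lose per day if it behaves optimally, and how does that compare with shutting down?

AVC = 54 - 10y + y^2 has its minimum $29 at y = 5; price $61 clears that bar, so the firm operates.
MC = 54 - 20y + 3y^2. Setting P = MC and taking the root on the rising branch gives y* = 7.
TR = 61·7 = 427. TC = 265 + 231 = 496. Profit = 427 − 496 = -$69.
By producing, the firm covers all variable cost plus $196 of fixed cost; shutting down would lose the full $265.

Profit = -$69 at y = 7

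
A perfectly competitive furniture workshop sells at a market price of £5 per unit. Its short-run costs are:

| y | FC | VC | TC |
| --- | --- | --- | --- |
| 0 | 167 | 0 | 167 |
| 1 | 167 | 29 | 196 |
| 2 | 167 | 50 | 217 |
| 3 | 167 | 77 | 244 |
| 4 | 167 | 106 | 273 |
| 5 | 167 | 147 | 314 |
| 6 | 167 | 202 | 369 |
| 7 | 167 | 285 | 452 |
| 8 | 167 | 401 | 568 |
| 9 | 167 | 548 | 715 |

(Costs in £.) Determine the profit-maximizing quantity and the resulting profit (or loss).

y = 0 (shut down); profit = -£167

Compute π = P·y − TC at each output: y=0: -167; y=1: -191; y=2: -207; y=3: -229; y=4: -253; y=5: -289; y=6: -339; y=7: -417; y=8: -528; y=9: -670.
Profit is highest at y = 0. Equivalently, the lowest AVC in the table is 50/2 ≈ £25 at y = 2, and P = £5 falls below it — price never covers variable cost, so the firm shuts down and loses only its fixed cost.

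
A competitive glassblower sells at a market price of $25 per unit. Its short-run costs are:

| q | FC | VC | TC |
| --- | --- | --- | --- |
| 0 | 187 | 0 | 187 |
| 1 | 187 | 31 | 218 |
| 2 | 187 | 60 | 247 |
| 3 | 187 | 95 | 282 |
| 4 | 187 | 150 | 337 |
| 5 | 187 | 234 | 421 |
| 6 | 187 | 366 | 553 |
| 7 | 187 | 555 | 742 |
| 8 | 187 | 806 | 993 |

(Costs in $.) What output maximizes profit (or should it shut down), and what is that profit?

q = 0 (shut down); profit = -$187

Profit at each row (π = 25q − TC): q=0: -187; q=1: -193; q=2: -197; q=3: -207; q=4: -237; q=5: -296; q=6: -403; q=7: -567; q=8: -793.
Profit is highest at q = 0. Equivalently, the lowest AVC in the table is 60/2 ≈ $30 at q = 2, and P = $25 falls below it — price never covers variable cost, so the firm shuts down and loses only its fixed cost.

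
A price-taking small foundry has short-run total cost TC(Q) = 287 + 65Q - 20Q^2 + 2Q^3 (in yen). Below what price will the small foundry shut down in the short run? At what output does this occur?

The firm shuts down when price falls below the minimum of average variable cost. AVC = VC/Q = 65 - 20Q + 2Q^2.
At the minimum of AVC, MC = AVC. MC = 65 - 40Q + 6Q^2; setting MC = AVC gives 4Q^2 - 20Q = 0, so Q = 5. min AVC = 15.
The firm shuts down for any P below ¥15.

¥15 per unit, at Q = 5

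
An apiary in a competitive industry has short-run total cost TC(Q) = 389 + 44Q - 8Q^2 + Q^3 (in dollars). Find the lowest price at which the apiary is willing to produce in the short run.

$28 per unit

The firm shuts down when price falls below the minimum of average variable cost. AVC = VC/Q = 44 - 8Q + Q^2.
dAVC/dQ = -8 + 2Q = 0 gives Q = 4. min AVC = 44 - 8·4 + 4^2 = 28.
So the shutdown price is $28.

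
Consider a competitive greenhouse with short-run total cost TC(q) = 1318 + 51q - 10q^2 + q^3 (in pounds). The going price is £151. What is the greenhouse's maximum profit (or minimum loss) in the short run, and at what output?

Profit = -£318 at q = 10

AVC = 51 - 10q + q^2; min AVC = £26 at q = 5. Since P = £151 ≥ min AVC, the firm produces.
With MC = 51 - 20q + 3q^2, P = MC on the upward-sloping part at q* = 10.
TR = 151·10 = 1510. TC = 1318 + 510 = 1828. Profit = 1510 − 1828 = -£318.
That loss of £318 beats the £1318 the firm would lose by shutting down; producing recovers £1000 of fixed cost.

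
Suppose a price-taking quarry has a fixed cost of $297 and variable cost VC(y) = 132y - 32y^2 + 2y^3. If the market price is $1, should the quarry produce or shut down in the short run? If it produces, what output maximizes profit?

Shut down

From TC, MC = TC'(y) = 132 - 64y + 6y^2 and AVC = VC/y = 132 - 32y + 2y^2.
The AVC parabola has its vertex at y = 32/4 = 8, where AVC = 132 - 32·8 + 2·8^2 = $4.
P = $1 lies below min AVC = $4; no output level covers variable cost.
Shutting down limits the loss to fixed cost, $297.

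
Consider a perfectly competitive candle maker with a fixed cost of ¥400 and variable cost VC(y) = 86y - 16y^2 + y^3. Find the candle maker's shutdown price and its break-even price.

AVC = 86 - 16y + y^2; minimized at y = 8, giving min AVC = ¥22. That is the shutdown price.
ATC = 400/y + 86 - 16y + y^2. Setting dATC/dy = −400/y^2 − 16 + 2y = 0 gives y = 10 (since 2·10^3 − 16·10^2 = 400).
min ATC = 400/10 + 86 − 16·10 + 10^2 = ¥66. That is the break-even price.
For ¥22 ≤ P < ¥66 the firm produces at a loss; below ¥22 it shuts down.

Shutdown price = ¥22; break-even price = ¥66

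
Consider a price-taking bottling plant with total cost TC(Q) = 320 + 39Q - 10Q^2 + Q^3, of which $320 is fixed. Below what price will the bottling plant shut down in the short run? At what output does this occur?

The shutdown price is the minimum of AVC. VC = 39Q - 10Q^2 + Q^3, so AVC = 39 - 10Q + Q^2.
dAVC/dQ = -10 + 2Q = 0 gives Q = 5. min AVC = 39 - 10·5 + 5^2 = 14.
For P < $14 the firm produces nothing.

$14 per unit, at Q = 5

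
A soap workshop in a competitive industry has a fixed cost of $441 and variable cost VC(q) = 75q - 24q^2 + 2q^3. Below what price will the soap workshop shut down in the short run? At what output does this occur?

$3 per unit, at q = 6

The firm shuts down when price falls below the minimum of average variable cost. AVC = VC/q = 75 - 24q + 2q^2.
dAVC/dq = -24 + 4q = 0 gives q = 6. min AVC = 75 - 24·6 + 2·6^2 = 3.
For P < $3 the firm produces nothing.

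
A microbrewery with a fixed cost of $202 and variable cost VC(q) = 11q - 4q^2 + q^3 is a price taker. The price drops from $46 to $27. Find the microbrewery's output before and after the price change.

Output falls from 5 to 4

MC = 11 - 8q + 3q^2; the shutdown threshold is min AVC = $7 (at q = 2).
With P = $46 above the shutdown price, P = MC gives q = 5.
At P = $27 ≥ min AVC, set P = MC: q = 4. The firm stays open but cuts output.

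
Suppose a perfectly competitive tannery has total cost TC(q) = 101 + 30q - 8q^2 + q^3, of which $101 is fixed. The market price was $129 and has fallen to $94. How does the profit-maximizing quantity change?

Output falls from 9 to 8

AVC = 30 - 8q + q^2, minimized at q = 4 where min AVC = $14. MC = 30 - 16q + 3q^2.
With P = $129 above the shutdown price, P = MC gives q = 9.
At P = $94 ≥ min AVC, set P = MC: q = 8. The firm stays open but cuts output.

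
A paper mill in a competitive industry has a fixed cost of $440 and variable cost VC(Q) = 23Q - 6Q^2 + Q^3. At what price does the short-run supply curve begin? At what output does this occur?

The firm shuts down when price falls below the minimum of average variable cost. AVC = VC/Q = 23 - 6Q + Q^2.
dAVC/dQ = -6 + 2Q = 0 gives Q = 3. min AVC = 23 - 6·3 + 3^2 = 14.
For P < $14 the firm produces nothing.

$14 per unit, at Q = 3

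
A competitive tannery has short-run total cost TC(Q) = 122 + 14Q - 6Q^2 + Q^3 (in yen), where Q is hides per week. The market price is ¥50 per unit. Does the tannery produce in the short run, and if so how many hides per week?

Strip out fixed cost: VC = 14Q - 6Q^2 + Q^3. Then AVC = 14 - 6Q + Q^2 and MC = 14 - 12Q + 3Q^2.
The AVC parabola has its vertex at Q = 6/2 = 3, where AVC = 14 - 6·3 + 3^2 = ¥5.
Since P = ¥50 ≥ min AVC = ¥5, price covers variable cost and the firm should produce.
P = MC gives -36 - 12Q + 3Q^2 = 0, with roots -2 and 6. Take the larger (rising MC): Q* = 6.
Check: AVC at Q = 6 is ¥14 ≤ P, so revenue covers variable cost.
Profit = P·Q − TC = 50·6 − 206 = ¥94.

Produce at Q = 6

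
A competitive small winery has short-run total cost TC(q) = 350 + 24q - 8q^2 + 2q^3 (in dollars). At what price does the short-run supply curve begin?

The firm shuts down when price falls below the minimum of average variable cost. AVC = VC/q = 24 - 8q + 2q^2.
dAVC/dq = -8 + 4q = 0 gives q = 2. min AVC = 24 - 8·2 + 2·2^2 = 16.
The firm shuts down for any P below $16.

$16 per unit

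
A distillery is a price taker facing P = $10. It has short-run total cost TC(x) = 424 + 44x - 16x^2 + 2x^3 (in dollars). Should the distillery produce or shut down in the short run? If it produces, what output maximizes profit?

Shut down

Variable cost is VC = 44x - 16x^2 + 2x^3, so AVC = VC/x = 44 - 16x + 2x^2 and MC = dTC/dx = 44 - 32x + 6x^2.
The AVC parabola has its vertex at x = 16/4 = 4, where AVC = 44 - 16·4 + 2·4^2 = $12.
P = $10 lies below min AVC = $12; no output level covers variable cost.
Shutting down limits the loss to fixed cost, $424.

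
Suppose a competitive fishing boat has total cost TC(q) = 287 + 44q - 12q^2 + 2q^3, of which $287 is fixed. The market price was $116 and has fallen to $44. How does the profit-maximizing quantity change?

Output falls from 6 to 4

AVC = 44 - 12q + 2q^2, minimized at q = 3 where min AVC = $26. MC = 44 - 24q + 6q^2.
At P = $116 ≥ min AVC, set P = MC on the rising branch: q = 6.
At P = $44 ≥ min AVC, set P = MC: q = 4. The firm stays open but cuts output.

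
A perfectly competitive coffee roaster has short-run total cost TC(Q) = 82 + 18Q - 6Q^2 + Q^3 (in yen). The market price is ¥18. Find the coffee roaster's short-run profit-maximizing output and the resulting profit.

AVC = 18 - 6Q + Q^2; min AVC = ¥9 at Q = 3. Since P = ¥18 ≥ min AVC, the firm produces.
With MC = 18 - 12Q + 3Q^2, P = MC on the upward-sloping part at Q* = 4.
TR = 18·4 = 72. TC = 82 + 40 = 122. Profit = 72 − 122 = -¥50.
That loss of ¥50 beats the ¥82 the firm would lose by shutting down; producing recovers ¥32 of fixed cost.

Profit = -¥50 at Q = 4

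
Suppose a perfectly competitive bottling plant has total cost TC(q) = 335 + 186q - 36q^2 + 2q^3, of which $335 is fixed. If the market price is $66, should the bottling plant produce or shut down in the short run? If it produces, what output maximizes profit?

Variable cost is VC = 186q - 36q^2 + 2q^3, so AVC = VC/q = 186 - 36q + 2q^2 and MC = dTC/dq = 186 - 72q + 6q^2.
The AVC parabola has its vertex at q = 36/4 = 9, where AVC = 186 - 36·9 + 2·9^2 = $24.
P = $66 exceeds min AVC = $24, so the firm stays open.
Set P = MC: 66 = 186 - 72q + 6q^2 → 120 - 72q + 6q^2 = 0. The roots are q = 2 and q = 10; the profit-maximizing output is on the rising part of MC, so q* = 10.
Check: AVC at q = 10 is $26 ≤ P, so revenue covers variable cost.
Profit = P·q − TC = 66·10 − 595 = $65.

Produce at q = 10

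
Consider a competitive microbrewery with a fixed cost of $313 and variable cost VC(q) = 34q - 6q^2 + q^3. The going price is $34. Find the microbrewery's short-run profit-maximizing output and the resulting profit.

AVC = 34 - 6q + q^2 has its minimum $25 at q = 3; price $34 clears that bar, so the firm operates.
MC = 34 - 12q + 3q^2. Setting P = MC and taking the root on the rising branch gives q* = 4.
TR = 34·4 = 136. TC = 313 + 104 = 417. Profit = 136 − 417 = -$281.
Shutting down would mean losing the fixed cost of $313, so operating at a loss of $281 is better by $32.

Profit = -$281 at q = 4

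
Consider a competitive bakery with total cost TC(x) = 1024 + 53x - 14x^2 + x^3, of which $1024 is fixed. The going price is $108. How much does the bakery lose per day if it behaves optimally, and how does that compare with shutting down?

AVC = 53 - 14x + x^2; min AVC = $4 at x = 7. Since P = $108 ≥ min AVC, the firm produces.
MC = 53 - 28x + 3x^2. Setting P = MC and taking the root on the rising branch gives x* = 11.
TR = 108·11 = 1188. TC = 1024 + 220 = 1244. Profit = 1188 − 1244 = -$56.
Shutting down would mean losing the fixed cost of $1024, so operating at a loss of $56 is better by $968.

Profit = -$56 at x = 11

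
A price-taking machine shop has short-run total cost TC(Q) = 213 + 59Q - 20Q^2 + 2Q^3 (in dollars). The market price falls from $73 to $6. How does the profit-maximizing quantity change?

Output falls from 7 to 0 (the firm shuts down)

AVC = 59 - 20Q + 2Q^2, minimized at Q = 5 where min AVC = $9. MC = 59 - 40Q + 6Q^2.
With P = $73 above the shutdown price, P = MC gives Q = 7.
At P = $6 < min AVC = $9, price no longer covers variable cost at any output, so the firm shuts down: Q = 0.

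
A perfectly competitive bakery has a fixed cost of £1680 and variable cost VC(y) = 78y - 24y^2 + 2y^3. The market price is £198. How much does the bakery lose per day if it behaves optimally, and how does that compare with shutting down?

AVC = 78 - 24y + 2y^2; min AVC = £6 at y = 6. Since P = £198 ≥ min AVC, the firm produces.
MC = 78 - 48y + 6y^2. Setting P = MC and taking the root on the rising branch gives y* = 10.
TR = 198·10 = 1980. TC = 1680 + 380 = 2060. Profit = 1980 − 2060 = -£80.
Shutting down would mean losing the fixed cost of £1680, so operating at a loss of £80 is better by £1600.

Profit = -£80 at y = 10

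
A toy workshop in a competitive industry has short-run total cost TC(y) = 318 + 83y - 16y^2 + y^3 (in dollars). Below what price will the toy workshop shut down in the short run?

Short-run supply begins at min AVC. From VC = 83y - 16y^2 + y^3, AVC = 83 - 16y + y^2.
At the minimum of AVC, MC = AVC. MC = 83 - 32y + 3y^2; setting MC = AVC gives 2y^2 - 16y = 0, so y = 8. min AVC = 19.
For P < $19 the firm produces nothing.

$19 per unit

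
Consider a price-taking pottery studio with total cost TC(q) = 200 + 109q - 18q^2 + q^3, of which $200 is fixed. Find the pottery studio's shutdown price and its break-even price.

Shutdown price = $28; break-even price = $49

Shutdown price = min AVC. AVC = 109 - 18q + q^2, with vertex at q = 9 and minimum $28.
ATC = 200/q + 109 - 18q + q^2. Setting dATC/dq = −200/q^2 − 18 + 2q = 0 gives q = 10 (since 2·10^3 − 18·10^2 = 200).
min ATC = 200/10 + 109 − 18·10 + 10^2 = $49. That is the break-even price.
For $28 ≤ P < $49 the firm produces at a loss; below $28 it shuts down.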